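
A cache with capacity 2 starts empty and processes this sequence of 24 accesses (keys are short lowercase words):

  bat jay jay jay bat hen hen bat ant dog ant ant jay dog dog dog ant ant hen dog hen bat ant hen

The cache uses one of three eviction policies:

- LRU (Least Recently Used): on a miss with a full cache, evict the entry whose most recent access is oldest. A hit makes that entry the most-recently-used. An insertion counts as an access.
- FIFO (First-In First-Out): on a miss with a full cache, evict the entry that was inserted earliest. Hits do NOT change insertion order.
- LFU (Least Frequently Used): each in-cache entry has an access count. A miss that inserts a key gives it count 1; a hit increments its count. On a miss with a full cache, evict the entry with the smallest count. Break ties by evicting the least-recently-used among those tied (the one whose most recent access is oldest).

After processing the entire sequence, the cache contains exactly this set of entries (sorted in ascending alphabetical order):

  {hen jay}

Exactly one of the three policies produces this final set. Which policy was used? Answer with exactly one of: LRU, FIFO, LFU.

Simulating under each policy and comparing final sets:
  LRU: final set = {ant hen} -> differs
  FIFO: final set = {ant hen} -> differs
  LFU: final set = {hen jay} -> MATCHES target
Only LFU produces the target set.

Answer: LFU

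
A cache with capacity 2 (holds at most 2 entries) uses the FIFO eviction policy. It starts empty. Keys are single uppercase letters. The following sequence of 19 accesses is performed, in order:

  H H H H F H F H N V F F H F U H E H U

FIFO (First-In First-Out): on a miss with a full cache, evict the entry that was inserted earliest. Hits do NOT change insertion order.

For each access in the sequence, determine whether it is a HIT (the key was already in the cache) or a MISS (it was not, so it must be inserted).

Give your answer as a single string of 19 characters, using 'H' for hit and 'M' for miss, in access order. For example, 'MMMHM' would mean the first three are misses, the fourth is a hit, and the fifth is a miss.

FIFO simulation (capacity=2):
  1. access H: MISS. Cache (old->new): [H]
  2. access H: HIT. Cache (old->new): [H]
  3. access H: HIT. Cache (old->new): [H]
  4. access H: HIT. Cache (old->new): [H]
  5. access F: MISS. Cache (old->new): [H F]
  6. access H: HIT. Cache (old->new): [H F]
  7. access F: HIT. Cache (old->new): [H F]
  8. access H: HIT. Cache (old->new): [H F]
  9. access N: MISS, evict H. Cache (old->new): [F N]
  10. access V: MISS, evict F. Cache (old->new): [N V]
  11. access F: MISS, evict N. Cache (old->new): [V F]
  12. access F: HIT. Cache (old->new): [V F]
  13. access H: MISS, evict V. Cache (old->new): [F H]
  14. access F: HIT. Cache (old->new): [F H]
  15. access U: MISS, evict F. Cache (old->new): [H U]
  16. access H: HIT. Cache (old->new): [H U]
  17. access E: MISS, evict H. Cache (old->new): [U E]
  18. access H: MISS, evict U. Cache (old->new): [E H]
  19. access U: MISS, evict E. Cache (old->new): [H U]
Total: 9 hits, 10 misses, 8 evictions

Answer: MHHHMHHHMMMHMHMHMMM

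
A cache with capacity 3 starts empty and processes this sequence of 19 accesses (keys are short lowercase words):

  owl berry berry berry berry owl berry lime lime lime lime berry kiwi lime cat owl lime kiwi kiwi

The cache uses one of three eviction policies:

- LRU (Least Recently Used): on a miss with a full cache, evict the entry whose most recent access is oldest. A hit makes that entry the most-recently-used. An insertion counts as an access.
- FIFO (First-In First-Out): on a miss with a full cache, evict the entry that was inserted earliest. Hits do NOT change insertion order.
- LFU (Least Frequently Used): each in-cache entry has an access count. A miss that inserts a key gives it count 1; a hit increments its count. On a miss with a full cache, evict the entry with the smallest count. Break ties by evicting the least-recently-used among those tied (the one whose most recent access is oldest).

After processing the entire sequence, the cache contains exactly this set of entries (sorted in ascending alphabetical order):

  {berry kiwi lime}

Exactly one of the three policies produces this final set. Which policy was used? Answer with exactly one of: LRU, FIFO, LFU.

Simulating under each policy and comparing final sets:
  LRU: final set = {kiwi lime owl} -> differs
  FIFO: final set = {kiwi lime owl} -> differs
  LFU: final set = {berry kiwi lime} -> MATCHES target
Only LFU produces the target set.

Answer: LFU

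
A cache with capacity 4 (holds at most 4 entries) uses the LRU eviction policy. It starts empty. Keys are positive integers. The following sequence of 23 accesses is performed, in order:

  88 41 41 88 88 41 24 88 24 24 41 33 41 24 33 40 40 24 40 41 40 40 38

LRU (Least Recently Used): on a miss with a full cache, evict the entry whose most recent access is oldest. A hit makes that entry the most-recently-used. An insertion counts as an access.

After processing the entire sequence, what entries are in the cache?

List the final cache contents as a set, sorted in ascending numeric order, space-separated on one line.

LRU simulation (capacity=4):
  1. access 88: MISS. Cache (LRU->MRU): [88]
  2. access 41: MISS. Cache (LRU->MRU): [88 41]
  3. access 41: HIT. Cache (LRU->MRU): [88 41]
  4. access 88: HIT. Cache (LRU->MRU): [41 88]
  5. access 88: HIT. Cache (LRU->MRU): [41 88]
  6. access 41: HIT. Cache (LRU->MRU): [88 41]
  7. access 24: MISS. Cache (LRU->MRU): [88 41 24]
  8. access 88: HIT. Cache (LRU->MRU): [41 24 88]
  9. access 24: HIT. Cache (LRU->MRU): [41 88 24]
  10. access 24: HIT. Cache (LRU->MRU): [41 88 24]
  11. access 41: HIT. Cache (LRU->MRU): [88 24 41]
  12. access 33: MISS. Cache (LRU->MRU): [88 24 41 33]
  13. access 41: HIT. Cache (LRU->MRU): [88 24 33 41]
  14. access 24: HIT. Cache (LRU->MRU): [88 33 41 24]
  15. access 33: HIT. Cache (LRU->MRU): [88 41 24 33]
  16. access 40: MISS, evict 88. Cache (LRU->MRU): [41 24 33 40]
  17. access 40: HIT. Cache (LRU->MRU): [41 24 33 40]
  18. access 24: HIT. Cache (LRU->MRU): [41 33 40 24]
  19. access 40: HIT. Cache (LRU->MRU): [41 33 24 40]
  20. access 41: HIT. Cache (LRU->MRU): [33 24 40 41]
  21. access 40: HIT. Cache (LRU->MRU): [33 24 41 40]
  22. access 40: HIT. Cache (LRU->MRU): [33 24 41 40]
  23. access 38: MISS, evict 33. Cache (LRU->MRU): [24 41 40 38]
Total: 17 hits, 6 misses, 2 evictions

Answer: 24 38 40 41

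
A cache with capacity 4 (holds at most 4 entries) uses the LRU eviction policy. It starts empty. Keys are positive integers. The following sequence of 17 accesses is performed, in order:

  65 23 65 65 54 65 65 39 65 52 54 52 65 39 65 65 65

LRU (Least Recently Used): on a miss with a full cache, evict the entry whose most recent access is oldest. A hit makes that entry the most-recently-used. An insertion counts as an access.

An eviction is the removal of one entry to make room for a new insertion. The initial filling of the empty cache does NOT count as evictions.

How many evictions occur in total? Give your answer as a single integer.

Answer: 1

Derivation:
LRU simulation (capacity=4):
  1. access 65: MISS. Cache (LRU->MRU): [65]
  2. access 23: MISS. Cache (LRU->MRU): [65 23]
  3. access 65: HIT. Cache (LRU->MRU): [23 65]
  4. access 65: HIT. Cache (LRU->MRU): [23 65]
  5. access 54: MISS. Cache (LRU->MRU): [23 65 54]
  6. access 65: HIT. Cache (LRU->MRU): [23 54 65]
  7. access 65: HIT. Cache (LRU->MRU): [23 54 65]
  8. access 39: MISS. Cache (LRU->MRU): [23 54 65 39]
  9. access 65: HIT. Cache (LRU->MRU): [23 54 39 65]
  10. access 52: MISS, evict 23. Cache (LRU->MRU): [54 39 65 52]
  11. access 54: HIT. Cache (LRU->MRU): [39 65 52 54]
  12. access 52: HIT. Cache (LRU->MRU): [39 65 54 52]
  13. access 65: HIT. Cache (LRU->MRU): [39 54 52 65]
  14. access 39: HIT. Cache (LRU->MRU): [54 52 65 39]
  15. access 65: HIT. Cache (LRU->MRU): [54 52 39 65]
  16. access 65: HIT. Cache (LRU->MRU): [54 52 39 65]
  17. access 65: HIT. Cache (LRU->MRU): [54 52 39 65]
Total: 12 hits, 5 misses, 1 evictions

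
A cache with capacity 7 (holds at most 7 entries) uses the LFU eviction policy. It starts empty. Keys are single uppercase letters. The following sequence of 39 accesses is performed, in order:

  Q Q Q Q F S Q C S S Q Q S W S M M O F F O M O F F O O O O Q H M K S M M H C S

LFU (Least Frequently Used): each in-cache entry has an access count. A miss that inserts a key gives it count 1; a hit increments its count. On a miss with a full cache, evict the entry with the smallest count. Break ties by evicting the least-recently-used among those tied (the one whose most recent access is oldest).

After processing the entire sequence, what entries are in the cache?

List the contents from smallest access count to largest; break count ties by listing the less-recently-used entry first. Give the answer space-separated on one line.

LFU simulation (capacity=7):
  1. access Q: MISS. Cache: [Q(c=1)]
  2. access Q: HIT, count now 2. Cache: [Q(c=2)]
  3. access Q: HIT, count now 3. Cache: [Q(c=3)]
  4. access Q: HIT, count now 4. Cache: [Q(c=4)]
  5. access F: MISS. Cache: [F(c=1) Q(c=4)]
  6. access S: MISS. Cache: [F(c=1) S(c=1) Q(c=4)]
  7. access Q: HIT, count now 5. Cache: [F(c=1) S(c=1) Q(c=5)]
  8. access C: MISS. Cache: [F(c=1) S(c=1) C(c=1) Q(c=5)]
  9. access S: HIT, count now 2. Cache: [F(c=1) C(c=1) S(c=2) Q(c=5)]
  10. access S: HIT, count now 3. Cache: [F(c=1) C(c=1) S(c=3) Q(c=5)]
  11. access Q: HIT, count now 6. Cache: [F(c=1) C(c=1) S(c=3) Q(c=6)]
  12. access Q: HIT, count now 7. Cache: [F(c=1) C(c=1) S(c=3) Q(c=7)]
  13. access S: HIT, count now 4. Cache: [F(c=1) C(c=1) S(c=4) Q(c=7)]
  14. access W: MISS. Cache: [F(c=1) C(c=1) W(c=1) S(c=4) Q(c=7)]
  15. access S: HIT, count now 5. Cache: [F(c=1) C(c=1) W(c=1) S(c=5) Q(c=7)]
  16. access M: MISS. Cache: [F(c=1) C(c=1) W(c=1) M(c=1) S(c=5) Q(c=7)]
  17. access M: HIT, count now 2. Cache: [F(c=1) C(c=1) W(c=1) M(c=2) S(c=5) Q(c=7)]
  18. access O: MISS. Cache: [F(c=1) C(c=1) W(c=1) O(c=1) M(c=2) S(c=5) Q(c=7)]
  19. access F: HIT, count now 2. Cache: [C(c=1) W(c=1) O(c=1) M(c=2) F(c=2) S(c=5) Q(c=7)]
  20. access F: HIT, count now 3. Cache: [C(c=1) W(c=1) O(c=1) M(c=2) F(c=3) S(c=5) Q(c=7)]
  21. access O: HIT, count now 2. Cache: [C(c=1) W(c=1) M(c=2) O(c=2) F(c=3) S(c=5) Q(c=7)]
  22. access M: HIT, count now 3. Cache: [C(c=1) W(c=1) O(c=2) F(c=3) M(c=3) S(c=5) Q(c=7)]
  23. access O: HIT, count now 3. Cache: [C(c=1) W(c=1) F(c=3) M(c=3) O(c=3) S(c=5) Q(c=7)]
  24. access F: HIT, count now 4. Cache: [C(c=1) W(c=1) M(c=3) O(c=3) F(c=4) S(c=5) Q(c=7)]
  25. access F: HIT, count now 5. Cache: [C(c=1) W(c=1) M(c=3) O(c=3) S(c=5) F(c=5) Q(c=7)]
  26. access O: HIT, count now 4. Cache: [C(c=1) W(c=1) M(c=3) O(c=4) S(c=5) F(c=5) Q(c=7)]
  27. access O: HIT, count now 5. Cache: [C(c=1) W(c=1) M(c=3) S(c=5) F(c=5) O(c=5) Q(c=7)]
  28. access O: HIT, count now 6. Cache: [C(c=1) W(c=1) M(c=3) S(c=5) F(c=5) O(c=6) Q(c=7)]
  29. access O: HIT, count now 7. Cache: [C(c=1) W(c=1) M(c=3) S(c=5) F(c=5) Q(c=7) O(c=7)]
  30. access Q: HIT, count now 8. Cache: [C(c=1) W(c=1) M(c=3) S(c=5) F(c=5) O(c=7) Q(c=8)]
  31. access H: MISS, evict C(c=1). Cache: [W(c=1) H(c=1) M(c=3) S(c=5) F(c=5) O(c=7) Q(c=8)]
  32. access M: HIT, count now 4. Cache: [W(c=1) H(c=1) M(c=4) S(c=5) F(c=5) O(c=7) Q(c=8)]
  33. access K: MISS, evict W(c=1). Cache: [H(c=1) K(c=1) M(c=4) S(c=5) F(c=5) O(c=7) Q(c=8)]
  34. access S: HIT, count now 6. Cache: [H(c=1) K(c=1) M(c=4) F(c=5) S(c=6) O(c=7) Q(c=8)]
  35. access M: HIT, count now 5. Cache: [H(c=1) K(c=1) F(c=5) M(c=5) S(c=6) O(c=7) Q(c=8)]
  36. access M: HIT, count now 6. Cache: [H(c=1) K(c=1) F(c=5) S(c=6) M(c=6) O(c=7) Q(c=8)]
  37. access H: HIT, count now 2. Cache: [K(c=1) H(c=2) F(c=5) S(c=6) M(c=6) O(c=7) Q(c=8)]
  38. access C: MISS, evict K(c=1). Cache: [C(c=1) H(c=2) F(c=5) S(c=6) M(c=6) O(c=7) Q(c=8)]
  39. access S: HIT, count now 7. Cache: [C(c=1) H(c=2) F(c=5) M(c=6) O(c=7) S(c=7) Q(c=8)]
Total: 29 hits, 10 misses, 3 evictions

Answer: C H F M O S Q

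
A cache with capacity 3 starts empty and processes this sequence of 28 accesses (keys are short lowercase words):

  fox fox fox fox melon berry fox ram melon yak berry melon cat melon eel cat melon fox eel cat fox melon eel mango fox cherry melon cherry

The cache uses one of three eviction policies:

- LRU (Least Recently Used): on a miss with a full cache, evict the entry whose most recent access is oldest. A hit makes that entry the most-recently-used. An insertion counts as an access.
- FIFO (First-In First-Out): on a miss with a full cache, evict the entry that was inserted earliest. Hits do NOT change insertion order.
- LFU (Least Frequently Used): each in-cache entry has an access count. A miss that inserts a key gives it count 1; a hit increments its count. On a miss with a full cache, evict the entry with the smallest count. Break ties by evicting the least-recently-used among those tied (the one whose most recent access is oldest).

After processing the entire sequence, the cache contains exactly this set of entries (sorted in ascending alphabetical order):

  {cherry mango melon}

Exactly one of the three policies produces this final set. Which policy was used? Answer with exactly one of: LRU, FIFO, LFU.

Answer: FIFO

Derivation:
Simulating under each policy and comparing final sets:
  LRU: final set = {cherry fox melon} -> differs
  FIFO: final set = {cherry mango melon} -> MATCHES target
  LFU: final set = {cherry fox melon} -> differs
Only FIFO produces the target set.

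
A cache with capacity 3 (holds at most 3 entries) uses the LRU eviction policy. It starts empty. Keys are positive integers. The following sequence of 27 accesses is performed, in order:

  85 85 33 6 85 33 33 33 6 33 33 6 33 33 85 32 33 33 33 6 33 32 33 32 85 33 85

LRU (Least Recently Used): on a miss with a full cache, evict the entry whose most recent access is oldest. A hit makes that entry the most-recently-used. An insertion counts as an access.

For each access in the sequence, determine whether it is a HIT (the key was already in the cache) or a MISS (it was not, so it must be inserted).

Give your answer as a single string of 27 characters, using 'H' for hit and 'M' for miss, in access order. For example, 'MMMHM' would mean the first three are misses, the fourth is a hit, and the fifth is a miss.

Answer: MHMMHHHHHHHHHHHMHHHMHHHHMHH

Derivation:
LRU simulation (capacity=3):
  1. access 85: MISS. Cache (LRU->MRU): [85]
  2. access 85: HIT. Cache (LRU->MRU): [85]
  3. access 33: MISS. Cache (LRU->MRU): [85 33]
  4. access 6: MISS. Cache (LRU->MRU): [85 33 6]
  5. access 85: HIT. Cache (LRU->MRU): [33 6 85]
  6. access 33: HIT. Cache (LRU->MRU): [6 85 33]
  7. access 33: HIT. Cache (LRU->MRU): [6 85 33]
  8. access 33: HIT. Cache (LRU->MRU): [6 85 33]
  9. access 6: HIT. Cache (LRU->MRU): [85 33 6]
  10. access 33: HIT. Cache (LRU->MRU): [85 6 33]
  11. access 33: HIT. Cache (LRU->MRU): [85 6 33]
  12. access 6: HIT. Cache (LRU->MRU): [85 33 6]
  13. access 33: HIT. Cache (LRU->MRU): [85 6 33]
  14. access 33: HIT. Cache (LRU->MRU): [85 6 33]
  15. access 85: HIT. Cache (LRU->MRU): [6 33 85]
  16. access 32: MISS, evict 6. Cache (LRU->MRU): [33 85 32]
  17. access 33: HIT. Cache (LRU->MRU): [85 32 33]
  18. access 33: HIT. Cache (LRU->MRU): [85 32 33]
  19. access 33: HIT. Cache (LRU->MRU): [85 32 33]
  20. access 6: MISS, evict 85. Cache (LRU->MRU): [32 33 6]
  21. access 33: HIT. Cache (LRU->MRU): [32 6 33]
  22. access 32: HIT. Cache (LRU->MRU): [6 33 32]
  23. access 33: HIT. Cache (LRU->MRU): [6 32 33]
  24. access 32: HIT. Cache (LRU->MRU): [6 33 32]
  25. access 85: MISS, evict 6. Cache (LRU->MRU): [33 32 85]
  26. access 33: HIT. Cache (LRU->MRU): [32 85 33]
  27. access 85: HIT. Cache (LRU->MRU): [32 33 85]
Total: 21 hits, 6 misses, 3 evictions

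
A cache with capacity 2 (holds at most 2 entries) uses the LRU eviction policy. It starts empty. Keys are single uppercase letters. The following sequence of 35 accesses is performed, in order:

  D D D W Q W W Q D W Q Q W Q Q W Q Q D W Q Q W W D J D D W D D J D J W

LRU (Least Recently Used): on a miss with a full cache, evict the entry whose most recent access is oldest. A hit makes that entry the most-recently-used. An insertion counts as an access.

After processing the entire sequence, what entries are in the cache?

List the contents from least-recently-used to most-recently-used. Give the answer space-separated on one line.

Answer: J W

Derivation:
LRU simulation (capacity=2):
  1. access D: MISS. Cache (LRU->MRU): [D]
  2. access D: HIT. Cache (LRU->MRU): [D]
  3. access D: HIT. Cache (LRU->MRU): [D]
  4. access W: MISS. Cache (LRU->MRU): [D W]
  5. access Q: MISS, evict D. Cache (LRU->MRU): [W Q]
  6. access W: HIT. Cache (LRU->MRU): [Q W]
  7. access W: HIT. Cache (LRU->MRU): [Q W]
  8. access Q: HIT. Cache (LRU->MRU): [W Q]
  9. access D: MISS, evict W. Cache (LRU->MRU): [Q D]
  10. access W: MISS, evict Q. Cache (LRU->MRU): [D W]
  11. access Q: MISS, evict D. Cache (LRU->MRU): [W Q]
  12. access Q: HIT. Cache (LRU->MRU): [W Q]
  13. access W: HIT. Cache (LRU->MRU): [Q W]
  14. access Q: HIT. Cache (LRU->MRU): [W Q]
  15. access Q: HIT. Cache (LRU->MRU): [W Q]
  16. access W: HIT. Cache (LRU->MRU): [Q W]
  17. access Q: HIT. Cache (LRU->MRU): [W Q]
  18. access Q: HIT. Cache (LRU->MRU): [W Q]
  19. access D: MISS, evict W. Cache (LRU->MRU): [Q D]
  20. access W: MISS, evict Q. Cache (LRU->MRU): [D W]
  21. access Q: MISS, evict D. Cache (LRU->MRU): [W Q]
  22. access Q: HIT. Cache (LRU->MRU): [W Q]
  23. access W: HIT. Cache (LRU->MRU): [Q W]
  24. access W: HIT. Cache (LRU->MRU): [Q W]
  25. access D: MISS, evict Q. Cache (LRU->MRU): [W D]
  26. access J: MISS, evict W. Cache (LRU->MRU): [D J]
  27. access D: HIT. Cache (LRU->MRU): [J D]
  28. access D: HIT. Cache (LRU->MRU): [J D]
  29. access W: MISS, evict J. Cache (LRU->MRU): [D W]
  30. access D: HIT. Cache (LRU->MRU): [W D]
  31. access D: HIT. Cache (LRU->MRU): [W D]
  32. access J: MISS, evict W. Cache (LRU->MRU): [D J]
  33. access D: HIT. Cache (LRU->MRU): [J D]
  34. access J: HIT. Cache (LRU->MRU): [D J]
  35. access W: MISS, evict D. Cache (LRU->MRU): [J W]
Total: 21 hits, 14 misses, 12 evictions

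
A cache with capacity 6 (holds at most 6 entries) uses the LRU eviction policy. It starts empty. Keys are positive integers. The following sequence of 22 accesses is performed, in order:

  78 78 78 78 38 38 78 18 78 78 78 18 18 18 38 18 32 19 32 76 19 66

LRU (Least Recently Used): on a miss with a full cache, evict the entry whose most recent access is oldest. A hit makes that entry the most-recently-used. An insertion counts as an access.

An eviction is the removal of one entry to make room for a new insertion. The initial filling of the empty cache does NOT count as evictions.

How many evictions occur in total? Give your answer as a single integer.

LRU simulation (capacity=6):
  1. access 78: MISS. Cache (LRU->MRU): [78]
  2. access 78: HIT. Cache (LRU->MRU): [78]
  3. access 78: HIT. Cache (LRU->MRU): [78]
  4. access 78: HIT. Cache (LRU->MRU): [78]
  5. access 38: MISS. Cache (LRU->MRU): [78 38]
  6. access 38: HIT. Cache (LRU->MRU): [78 38]
  7. access 78: HIT. Cache (LRU->MRU): [38 78]
  8. access 18: MISS. Cache (LRU->MRU): [38 78 18]
  9. access 78: HIT. Cache (LRU->MRU): [38 18 78]
  10. access 78: HIT. Cache (LRU->MRU): [38 18 78]
  11. access 78: HIT. Cache (LRU->MRU): [38 18 78]
  12. access 18: HIT. Cache (LRU->MRU): [38 78 18]
  13. access 18: HIT. Cache (LRU->MRU): [38 78 18]
  14. access 18: HIT. Cache (LRU->MRU): [38 78 18]
  15. access 38: HIT. Cache (LRU->MRU): [78 18 38]
  16. access 18: HIT. Cache (LRU->MRU): [78 38 18]
  17. access 32: MISS. Cache (LRU->MRU): [78 38 18 32]
  18. access 19: MISS. Cache (LRU->MRU): [78 38 18 32 19]
  19. access 32: HIT. Cache (LRU->MRU): [78 38 18 19 32]
  20. access 76: MISS. Cache (LRU->MRU): [78 38 18 19 32 76]
  21. access 19: HIT. Cache (LRU->MRU): [78 38 18 32 76 19]
  22. access 66: MISS, evict 78. Cache (LRU->MRU): [38 18 32 76 19 66]
Total: 15 hits, 7 misses, 1 evictions

Answer: 1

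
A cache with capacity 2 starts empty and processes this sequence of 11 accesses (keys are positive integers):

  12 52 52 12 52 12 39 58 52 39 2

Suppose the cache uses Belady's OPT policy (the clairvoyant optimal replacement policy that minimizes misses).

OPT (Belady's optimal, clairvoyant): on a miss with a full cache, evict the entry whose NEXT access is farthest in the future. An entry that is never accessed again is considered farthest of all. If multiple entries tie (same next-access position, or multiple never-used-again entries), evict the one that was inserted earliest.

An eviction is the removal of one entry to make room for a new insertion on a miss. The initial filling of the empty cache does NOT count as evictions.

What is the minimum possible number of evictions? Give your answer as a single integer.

OPT (Belady) simulation (capacity=2):
  1. access 12: MISS. Cache: [12]
  2. access 52: MISS. Cache: [12 52]
  3. access 52: HIT. Next use of 52: step 5. Cache: [12 52]
  4. access 12: HIT. Next use of 12: step 6. Cache: [12 52]
  5. access 52: HIT. Next use of 52: step 9. Cache: [12 52]
  6. access 12: HIT. Next use of 12: never. Cache: [12 52]
  7. access 39: MISS, evict 12 (next use: never). Cache: [52 39]
  8. access 58: MISS, evict 39 (next use: step 10). Cache: [52 58]
  9. access 52: HIT. Next use of 52: never. Cache: [52 58]
  10. access 39: MISS, evict 52 (next use: never). Cache: [58 39]
  11. access 2: MISS, evict 58 (next use: never). Cache: [39 2]
Total: 5 hits, 6 misses, 4 evictions

Answer: 4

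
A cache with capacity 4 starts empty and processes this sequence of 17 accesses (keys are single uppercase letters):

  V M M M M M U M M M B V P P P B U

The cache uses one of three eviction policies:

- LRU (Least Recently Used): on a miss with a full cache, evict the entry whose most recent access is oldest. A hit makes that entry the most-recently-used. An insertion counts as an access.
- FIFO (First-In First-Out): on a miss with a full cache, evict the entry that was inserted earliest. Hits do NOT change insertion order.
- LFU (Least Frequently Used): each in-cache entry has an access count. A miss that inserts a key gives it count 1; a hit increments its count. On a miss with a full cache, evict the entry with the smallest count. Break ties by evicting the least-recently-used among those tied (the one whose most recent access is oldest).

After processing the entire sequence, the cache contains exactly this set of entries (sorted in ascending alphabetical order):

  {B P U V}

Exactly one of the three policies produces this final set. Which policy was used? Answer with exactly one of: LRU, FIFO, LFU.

Simulating under each policy and comparing final sets:
  LRU: final set = {B P U V} -> MATCHES target
  FIFO: final set = {B M P U} -> differs
  LFU: final set = {B M P U} -> differs
Only LRU produces the target set.

Answer: LRU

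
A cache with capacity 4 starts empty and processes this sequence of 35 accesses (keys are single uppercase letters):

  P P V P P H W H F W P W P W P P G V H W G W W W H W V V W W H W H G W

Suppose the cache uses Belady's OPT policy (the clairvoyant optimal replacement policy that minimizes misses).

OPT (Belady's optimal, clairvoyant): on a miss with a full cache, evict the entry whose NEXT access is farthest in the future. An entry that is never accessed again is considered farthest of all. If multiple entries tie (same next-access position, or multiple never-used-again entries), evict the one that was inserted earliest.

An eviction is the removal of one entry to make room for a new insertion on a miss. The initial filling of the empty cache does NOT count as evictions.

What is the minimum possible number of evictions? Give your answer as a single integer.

OPT (Belady) simulation (capacity=4):
  1. access P: MISS. Cache: [P]
  2. access P: HIT. Next use of P: step 4. Cache: [P]
  3. access V: MISS. Cache: [P V]
  4. access P: HIT. Next use of P: step 5. Cache: [P V]
  5. access P: HIT. Next use of P: step 11. Cache: [P V]
  6. access H: MISS. Cache: [P V H]
  7. access W: MISS. Cache: [P V H W]
  8. access H: HIT. Next use of H: step 19. Cache: [P V H W]
  9. access F: MISS, evict H (next use: step 19). Cache: [P V W F]
  10. access W: HIT. Next use of W: step 12. Cache: [P V W F]
  11. access P: HIT. Next use of P: step 13. Cache: [P V W F]
  12. access W: HIT. Next use of W: step 14. Cache: [P V W F]
  13. access P: HIT. Next use of P: step 15. Cache: [P V W F]
  14. access W: HIT. Next use of W: step 20. Cache: [P V W F]
  15. access P: HIT. Next use of P: step 16. Cache: [P V W F]
  16. access P: HIT. Next use of P: never. Cache: [P V W F]
  17. access G: MISS, evict P (next use: never). Cache: [V W F G]
  18. access V: HIT. Next use of V: step 27. Cache: [V W F G]
  19. access H: MISS, evict F (next use: never). Cache: [V W G H]
  20. access W: HIT. Next use of W: step 22. Cache: [V W G H]
  21. access G: HIT. Next use of G: step 34. Cache: [V W G H]
  22. access W: HIT. Next use of W: step 23. Cache: [V W G H]
  23. access W: HIT. Next use of W: step 24. Cache: [V W G H]
  24. access W: HIT. Next use of W: step 26. Cache: [V W G H]
  25. access H: HIT. Next use of H: step 31. Cache: [V W G H]
  26. access W: HIT. Next use of W: step 29. Cache: [V W G H]
  27. access V: HIT. Next use of V: step 28. Cache: [V W G H]
  28. access V: HIT. Next use of V: never. Cache: [V W G H]
  29. access W: HIT. Next use of W: step 30. Cache: [V W G H]
  30. access W: HIT. Next use of W: step 32. Cache: [V W G H]
  31. access H: HIT. Next use of H: step 33. Cache: [V W G H]
  32. access W: HIT. Next use of W: step 35. Cache: [V W G H]
  33. access H: HIT. Next use of H: never. Cache: [V W G H]
  34. access G: HIT. Next use of G: never. Cache: [V W G H]
  35. access W: HIT. Next use of W: never. Cache: [V W G H]
Total: 28 hits, 7 misses, 3 evictions

Answer: 3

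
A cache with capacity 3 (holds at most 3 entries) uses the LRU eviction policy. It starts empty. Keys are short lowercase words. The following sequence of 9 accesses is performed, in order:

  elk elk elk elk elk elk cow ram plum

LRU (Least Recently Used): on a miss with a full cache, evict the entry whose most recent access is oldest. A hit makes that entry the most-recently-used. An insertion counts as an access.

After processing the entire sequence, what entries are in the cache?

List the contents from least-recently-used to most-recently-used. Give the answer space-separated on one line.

LRU simulation (capacity=3):
  1. access elk: MISS. Cache (LRU->MRU): [elk]
  2. access elk: HIT. Cache (LRU->MRU): [elk]
  3. access elk: HIT. Cache (LRU->MRU): [elk]
  4. access elk: HIT. Cache (LRU->MRU): [elk]
  5. access elk: HIT. Cache (LRU->MRU): [elk]
  6. access elk: HIT. Cache (LRU->MRU): [elk]
  7. access cow: MISS. Cache (LRU->MRU): [elk cow]
  8. access ram: MISS. Cache (LRU->MRU): [elk cow ram]
  9. access plum: MISS, evict elk. Cache (LRU->MRU): [cow ram plum]
Total: 5 hits, 4 misses, 1 evictions

Answer: cow ram plum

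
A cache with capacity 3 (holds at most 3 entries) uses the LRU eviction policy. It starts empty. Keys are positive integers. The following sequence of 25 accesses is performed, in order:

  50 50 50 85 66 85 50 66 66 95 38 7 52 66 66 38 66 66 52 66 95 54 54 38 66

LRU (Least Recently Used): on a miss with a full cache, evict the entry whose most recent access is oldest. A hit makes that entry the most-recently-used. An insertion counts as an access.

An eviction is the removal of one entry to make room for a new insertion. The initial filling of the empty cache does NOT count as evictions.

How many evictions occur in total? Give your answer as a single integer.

LRU simulation (capacity=3):
  1. access 50: MISS. Cache (LRU->MRU): [50]
  2. access 50: HIT. Cache (LRU->MRU): [50]
  3. access 50: HIT. Cache (LRU->MRU): [50]
  4. access 85: MISS. Cache (LRU->MRU): [50 85]
  5. access 66: MISS. Cache (LRU->MRU): [50 85 66]
  6. access 85: HIT. Cache (LRU->MRU): [50 66 85]
  7. access 50: HIT. Cache (LRU->MRU): [66 85 50]
  8. access 66: HIT. Cache (LRU->MRU): [85 50 66]
  9. access 66: HIT. Cache (LRU->MRU): [85 50 66]
  10. access 95: MISS, evict 85. Cache (LRU->MRU): [50 66 95]
  11. access 38: MISS, evict 50. Cache (LRU->MRU): [66 95 38]
  12. access 7: MISS, evict 66. Cache (LRU->MRU): [95 38 7]
  13. access 52: MISS, evict 95. Cache (LRU->MRU): [38 7 52]
  14. access 66: MISS, evict 38. Cache (LRU->MRU): [7 52 66]
  15. access 66: HIT. Cache (LRU->MRU): [7 52 66]
  16. access 38: MISS, evict 7. Cache (LRU->MRU): [52 66 38]
  17. access 66: HIT. Cache (LRU->MRU): [52 38 66]
  18. access 66: HIT. Cache (LRU->MRU): [52 38 66]
  19. access 52: HIT. Cache (LRU->MRU): [38 66 52]
  20. access 66: HIT. Cache (LRU->MRU): [38 52 66]
  21. access 95: MISS, evict 38. Cache (LRU->MRU): [52 66 95]
  22. access 54: MISS, evict 52. Cache (LRU->MRU): [66 95 54]
  23. access 54: HIT. Cache (LRU->MRU): [66 95 54]
  24. access 38: MISS, evict 66. Cache (LRU->MRU): [95 54 38]
  25. access 66: MISS, evict 95. Cache (LRU->MRU): [54 38 66]
Total: 12 hits, 13 misses, 10 evictions

Answer: 10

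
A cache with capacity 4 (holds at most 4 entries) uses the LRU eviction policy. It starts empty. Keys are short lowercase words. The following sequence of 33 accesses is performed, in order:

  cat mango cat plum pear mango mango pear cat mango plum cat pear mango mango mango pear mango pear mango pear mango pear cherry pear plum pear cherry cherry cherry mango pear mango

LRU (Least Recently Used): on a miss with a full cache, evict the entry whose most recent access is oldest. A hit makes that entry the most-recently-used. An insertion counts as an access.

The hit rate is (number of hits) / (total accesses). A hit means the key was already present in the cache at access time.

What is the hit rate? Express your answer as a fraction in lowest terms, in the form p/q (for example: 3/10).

Answer: 9/11

Derivation:
LRU simulation (capacity=4):
  1. access cat: MISS. Cache (LRU->MRU): [cat]
  2. access mango: MISS. Cache (LRU->MRU): [cat mango]
  3. access cat: HIT. Cache (LRU->MRU): [mango cat]
  4. access plum: MISS. Cache (LRU->MRU): [mango cat plum]
  5. access pear: MISS. Cache (LRU->MRU): [mango cat plum pear]
  6. access mango: HIT. Cache (LRU->MRU): [cat plum pear mango]
  7. access mango: HIT. Cache (LRU->MRU): [cat plum pear mango]
  8. access pear: HIT. Cache (LRU->MRU): [cat plum mango pear]
  9. access cat: HIT. Cache (LRU->MRU): [plum mango pear cat]
  10. access mango: HIT. Cache (LRU->MRU): [plum pear cat mango]
  11. access plum: HIT. Cache (LRU->MRU): [pear cat mango plum]
  12. access cat: HIT. Cache (LRU->MRU): [pear mango plum cat]
  13. access pear: HIT. Cache (LRU->MRU): [mango plum cat pear]
  14. access mango: HIT. Cache (LRU->MRU): [plum cat pear mango]
  15. access mango: HIT. Cache (LRU->MRU): [plum cat pear mango]
  16. access mango: HIT. Cache (LRU->MRU): [plum cat pear mango]
  17. access pear: HIT. Cache (LRU->MRU): [plum cat mango pear]
  18. access mango: HIT. Cache (LRU->MRU): [plum cat pear mango]
  19. access pear: HIT. Cache (LRU->MRU): [plum cat mango pear]
  20. access mango: HIT. Cache (LRU->MRU): [plum cat pear mango]
  21. access pear: HIT. Cache (LRU->MRU): [plum cat mango pear]
  22. access mango: HIT. Cache (LRU->MRU): [plum cat pear mango]
  23. access pear: HIT. Cache (LRU->MRU): [plum cat mango pear]
  24. access cherry: MISS, evict plum. Cache (LRU->MRU): [cat mango pear cherry]
  25. access pear: HIT. Cache (LRU->MRU): [cat mango cherry pear]
  26. access plum: MISS, evict cat. Cache (LRU->MRU): [mango cherry pear plum]
  27. access pear: HIT. Cache (LRU->MRU): [mango cherry plum pear]
  28. access cherry: HIT. Cache (LRU->MRU): [mango plum pear cherry]
  29. access cherry: HIT. Cache (LRU->MRU): [mango plum pear cherry]
  30. access cherry: HIT. Cache (LRU->MRU): [mango plum pear cherry]
  31. access mango: HIT. Cache (LRU->MRU): [plum pear cherry mango]
  32. access pear: HIT. Cache (LRU->MRU): [plum cherry mango pear]
  33. access mango: HIT. Cache (LRU->MRU): [plum cherry pear mango]
Total: 27 hits, 6 misses, 2 evictions

Hit rate = 27/33 = 9/11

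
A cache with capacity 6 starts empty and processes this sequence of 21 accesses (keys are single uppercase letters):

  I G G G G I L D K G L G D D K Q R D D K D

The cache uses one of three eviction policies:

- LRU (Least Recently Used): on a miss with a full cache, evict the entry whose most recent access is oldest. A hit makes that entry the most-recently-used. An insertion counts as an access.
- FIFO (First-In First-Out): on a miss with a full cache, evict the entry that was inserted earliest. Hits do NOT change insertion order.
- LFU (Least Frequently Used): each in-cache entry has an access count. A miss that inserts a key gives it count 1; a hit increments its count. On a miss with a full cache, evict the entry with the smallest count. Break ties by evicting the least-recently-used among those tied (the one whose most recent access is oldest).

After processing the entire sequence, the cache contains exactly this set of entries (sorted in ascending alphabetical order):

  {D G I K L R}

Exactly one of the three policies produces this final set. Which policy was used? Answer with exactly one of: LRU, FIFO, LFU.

Answer: LFU

Derivation:
Simulating under each policy and comparing final sets:
  LRU: final set = {D G K L Q R} -> differs
  FIFO: final set = {D G K L Q R} -> differs
  LFU: final set = {D G I K L R} -> MATCHES target
Only LFU produces the target set.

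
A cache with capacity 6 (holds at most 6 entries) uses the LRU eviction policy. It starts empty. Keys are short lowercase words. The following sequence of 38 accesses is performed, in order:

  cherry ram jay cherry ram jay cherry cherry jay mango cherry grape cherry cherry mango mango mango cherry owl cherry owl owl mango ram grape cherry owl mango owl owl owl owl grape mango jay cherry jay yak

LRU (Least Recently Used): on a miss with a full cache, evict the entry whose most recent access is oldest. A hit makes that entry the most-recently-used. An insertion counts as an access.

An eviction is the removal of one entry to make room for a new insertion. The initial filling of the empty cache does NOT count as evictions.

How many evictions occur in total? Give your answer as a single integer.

Answer: 1

Derivation:
LRU simulation (capacity=6):
  1. access cherry: MISS. Cache (LRU->MRU): [cherry]
  2. access ram: MISS. Cache (LRU->MRU): [cherry ram]
  3. access jay: MISS. Cache (LRU->MRU): [cherry ram jay]
  4. access cherry: HIT. Cache (LRU->MRU): [ram jay cherry]
  5. access ram: HIT. Cache (LRU->MRU): [jay cherry ram]
  6. access jay: HIT. Cache (LRU->MRU): [cherry ram jay]
  7. access cherry: HIT. Cache (LRU->MRU): [ram jay cherry]
  8. access cherry: HIT. Cache (LRU->MRU): [ram jay cherry]
  9. access jay: HIT. Cache (LRU->MRU): [ram cherry jay]
  10. access mango: MISS. Cache (LRU->MRU): [ram cherry jay mango]
  11. access cherry: HIT. Cache (LRU->MRU): [ram jay mango cherry]
  12. access grape: MISS. Cache (LRU->MRU): [ram jay mango cherry grape]
  13. access cherry: HIT. Cache (LRU->MRU): [ram jay mango grape cherry]
  14. access cherry: HIT. Cache (LRU->MRU): [ram jay mango grape cherry]
  15. access mango: HIT. Cache (LRU->MRU): [ram jay grape cherry mango]
  16. access mango: HIT. Cache (LRU->MRU): [ram jay grape cherry mango]
  17. access mango: HIT. Cache (LRU->MRU): [ram jay grape cherry mango]
  18. access cherry: HIT. Cache (LRU->MRU): [ram jay grape mango cherry]
  19. access owl: MISS. Cache (LRU->MRU): [ram jay grape mango cherry owl]
  20. access cherry: HIT. Cache (LRU->MRU): [ram jay grape mango owl cherry]
  21. access owl: HIT. Cache (LRU->MRU): [ram jay grape mango cherry owl]
  22. access owl: HIT. Cache (LRU->MRU): [ram jay grape mango cherry owl]
  23. access mango: HIT. Cache (LRU->MRU): [ram jay grape cherry owl mango]
  24. access ram: HIT. Cache (LRU->MRU): [jay grape cherry owl mango ram]
  25. access grape: HIT. Cache (LRU->MRU): [jay cherry owl mango ram grape]
  26. access cherry: HIT. Cache (LRU->MRU): [jay owl mango ram grape cherry]
  27. access owl: HIT. Cache (LRU->MRU): [jay mango ram grape cherry owl]
  28. access mango: HIT. Cache (LRU->MRU): [jay ram grape cherry owl mango]
  29. access owl: HIT. Cache (LRU->MRU): [jay ram grape cherry mango owl]
  30. access owl: HIT. Cache (LRU->MRU): [jay ram grape cherry mango owl]
  31. access owl: HIT. Cache (LRU->MRU): [jay ram grape cherry mango owl]
  32. access owl: HIT. Cache (LRU->MRU): [jay ram grape cherry mango owl]
  33. access grape: HIT. Cache (LRU->MRU): [jay ram cherry mango owl grape]
  34. access mango: HIT. Cache (LRU->MRU): [jay ram cherry owl grape mango]
  35. access jay: HIT. Cache (LRU->MRU): [ram cherry owl grape mango jay]
  36. access cherry: HIT. Cache (LRU->MRU): [ram owl grape mango jay cherry]
  37. access jay: HIT. Cache (LRU->MRU): [ram owl grape mango cherry jay]
  38. access yak: MISS, evict ram. Cache (LRU->MRU): [owl grape mango cherry jay yak]
Total: 31 hits, 7 misses, 1 evictions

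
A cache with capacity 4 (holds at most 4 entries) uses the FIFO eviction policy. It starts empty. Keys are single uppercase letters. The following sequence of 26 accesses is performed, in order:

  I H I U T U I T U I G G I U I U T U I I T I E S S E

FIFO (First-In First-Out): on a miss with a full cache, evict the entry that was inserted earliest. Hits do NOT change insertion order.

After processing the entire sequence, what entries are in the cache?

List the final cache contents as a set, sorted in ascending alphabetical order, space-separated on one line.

Answer: E G I S

Derivation:
FIFO simulation (capacity=4):
  1. access I: MISS. Cache (old->new): [I]
  2. access H: MISS. Cache (old->new): [I H]
  3. access I: HIT. Cache (old->new): [I H]
  4. access U: MISS. Cache (old->new): [I H U]
  5. access T: MISS. Cache (old->new): [I H U T]
  6. access U: HIT. Cache (old->new): [I H U T]
  7. access I: HIT. Cache (old->new): [I H U T]
  8. access T: HIT. Cache (old->new): [I H U T]
  9. access U: HIT. Cache (old->new): [I H U T]
  10. access I: HIT. Cache (old->new): [I H U T]
  11. access G: MISS, evict I. Cache (old->new): [H U T G]
  12. access G: HIT. Cache (old->new): [H U T G]
  13. access I: MISS, evict H. Cache (old->new): [U T G I]
  14. access U: HIT. Cache (old->new): [U T G I]
  15. access I: HIT. Cache (old->new): [U T G I]
  16. access U: HIT. Cache (old->new): [U T G I]
  17. access T: HIT. Cache (old->new): [U T G I]
  18. access U: HIT. Cache (old->new): [U T G I]
  19. access I: HIT. Cache (old->new): [U T G I]
  20. access I: HIT. Cache (old->new): [U T G I]
  21. access T: HIT. Cache (old->new): [U T G I]
  22. access I: HIT. Cache (old->new): [U T G I]
  23. access E: MISS, evict U. Cache (old->new): [T G I E]
  24. access S: MISS, evict T. Cache (old->new): [G I E S]
  25. access S: HIT. Cache (old->new): [G I E S]
  26. access E: HIT. Cache (old->new): [G I E S]
Total: 18 hits, 8 misses, 4 evictions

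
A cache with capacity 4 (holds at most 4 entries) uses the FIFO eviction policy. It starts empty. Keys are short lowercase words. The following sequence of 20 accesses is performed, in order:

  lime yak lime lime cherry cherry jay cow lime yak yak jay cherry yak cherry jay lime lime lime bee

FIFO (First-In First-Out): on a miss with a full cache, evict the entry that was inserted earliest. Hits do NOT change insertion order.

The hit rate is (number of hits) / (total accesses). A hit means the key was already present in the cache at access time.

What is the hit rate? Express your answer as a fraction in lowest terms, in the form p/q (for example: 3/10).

FIFO simulation (capacity=4):
  1. access lime: MISS. Cache (old->new): [lime]
  2. access yak: MISS. Cache (old->new): [lime yak]
  3. access lime: HIT. Cache (old->new): [lime yak]
  4. access lime: HIT. Cache (old->new): [lime yak]
  5. access cherry: MISS. Cache (old->new): [lime yak cherry]
  6. access cherry: HIT. Cache (old->new): [lime yak cherry]
  7. access jay: MISS. Cache (old->new): [lime yak cherry jay]
  8. access cow: MISS, evict lime. Cache (old->new): [yak cherry jay cow]
  9. access lime: MISS, evict yak. Cache (old->new): [cherry jay cow lime]
  10. access yak: MISS, evict cherry. Cache (old->new): [jay cow lime yak]
  11. access yak: HIT. Cache (old->new): [jay cow lime yak]
  12. access jay: HIT. Cache (old->new): [jay cow lime yak]
  13. access cherry: MISS, evict jay. Cache (old->new): [cow lime yak cherry]
  14. access yak: HIT. Cache (old->new): [cow lime yak cherry]
  15. access cherry: HIT. Cache (old->new): [cow lime yak cherry]
  16. access jay: MISS, evict cow. Cache (old->new): [lime yak cherry jay]
  17. access lime: HIT. Cache (old->new): [lime yak cherry jay]
  18. access lime: HIT. Cache (old->new): [lime yak cherry jay]
  19. access lime: HIT. Cache (old->new): [lime yak cherry jay]
  20. access bee: MISS, evict lime. Cache (old->new): [yak cherry jay bee]
Total: 10 hits, 10 misses, 6 evictions

Hit rate = 10/20 = 1/2

Answer: 1/2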